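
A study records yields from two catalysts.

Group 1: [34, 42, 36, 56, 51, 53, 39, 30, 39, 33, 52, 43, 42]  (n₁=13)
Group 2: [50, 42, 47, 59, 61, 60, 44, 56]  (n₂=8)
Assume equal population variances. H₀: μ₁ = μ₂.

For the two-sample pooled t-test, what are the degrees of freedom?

degrees of freedom = 19

df = n₁ + n₂ − 2 = 13 + 8 − 2 = 19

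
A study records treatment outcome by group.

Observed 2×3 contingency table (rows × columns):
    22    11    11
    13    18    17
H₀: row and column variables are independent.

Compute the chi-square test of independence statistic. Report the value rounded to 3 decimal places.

Row totals [44, 48], col totals [35, 29, 28], n=92
χ² = (22−16.74)²/16.74 + (11−13.87)²/13.87 + (11−13.39)²/13.39 + (13−18.26)²/18.26 + (18−15.13)²/15.13 + (17−14.61)²/14.61 = 5.1254
df = 2

test statistic = 5.125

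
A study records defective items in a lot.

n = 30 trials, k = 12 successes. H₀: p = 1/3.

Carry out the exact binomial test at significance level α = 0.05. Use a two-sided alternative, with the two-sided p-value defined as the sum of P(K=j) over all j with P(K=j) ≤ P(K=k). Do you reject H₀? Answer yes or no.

Exact binomial: n=30, k=12, p₀=1/3=0.3333
P(X=j) = C(n,j)·p₀^j·(1−p₀)^(n−j); p = Σ P(X=j) over j with P(X=j) ≤ P(X=12)
p-value (two-sided) = 0.44292
At α=0.05: p ≥ α → fail to reject H₀

reject H₀: no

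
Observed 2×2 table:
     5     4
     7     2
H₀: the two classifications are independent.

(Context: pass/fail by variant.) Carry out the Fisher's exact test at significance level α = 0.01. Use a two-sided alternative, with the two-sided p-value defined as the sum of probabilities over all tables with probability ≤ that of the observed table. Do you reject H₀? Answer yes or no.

reject H₀: no

Margins: r₁=9, r₂=9, c₁=12, c₂=6, n=18
p_obs = C(9,5)·C(9,7)/C(18,12); sum pmf over tables with pmf ≤ p_obs
p-value (two-sided) = 0.61991
At α=0.01: p ≥ α → fail to reject H₀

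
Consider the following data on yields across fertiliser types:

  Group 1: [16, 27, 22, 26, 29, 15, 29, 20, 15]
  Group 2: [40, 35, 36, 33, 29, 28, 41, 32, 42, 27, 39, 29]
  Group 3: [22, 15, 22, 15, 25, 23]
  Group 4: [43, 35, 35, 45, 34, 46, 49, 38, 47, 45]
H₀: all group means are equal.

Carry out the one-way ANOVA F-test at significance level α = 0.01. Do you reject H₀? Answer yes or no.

Group means [22.11, 34.25, 20.33, 41.70], grand mean 31.054
SSB = Σnᵢ(x̄ᵢ−x̄)² = 2665.320; SSW = ΣΣ(x−x̄ᵢ)² = 972.572
MSB = 2665.320/3 = 888.4399; MSW = 972.572/33 = 29.4719
F = MSB/MSW = 30.1453
df = (3, 33)
p-value (upper-tail) = 0.00000
At α=0.01: p < α → reject H₀

reject H₀: yes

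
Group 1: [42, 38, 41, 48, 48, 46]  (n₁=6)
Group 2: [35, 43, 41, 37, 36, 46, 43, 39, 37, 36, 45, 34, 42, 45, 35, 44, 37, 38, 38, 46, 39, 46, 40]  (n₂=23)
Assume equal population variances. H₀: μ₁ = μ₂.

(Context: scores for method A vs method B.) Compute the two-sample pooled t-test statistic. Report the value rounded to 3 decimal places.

x̄₁=43.833, s₁=4.119, n₁=6
x̄₂=40.087, s₂=3.999, n₂=23
s_p² = [5·4.119² + 22·3.999²]/27 = 16.1726
SE = √(s_p²·(1/6+1/23)) = 1.8435
t = (43.833−40.087)/1.8435 = 2.0322
df = 27

test statistic = 2.032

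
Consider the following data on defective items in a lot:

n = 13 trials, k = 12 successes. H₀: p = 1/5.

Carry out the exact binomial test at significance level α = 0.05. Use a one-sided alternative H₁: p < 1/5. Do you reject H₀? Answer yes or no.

reject H₀: no

Exact binomial: n=13, k=12, p₀=1/5=0.2000
P(X≤12) from Σ C(n,i)·p₀^i·(1−p₀)^(n−i)
p-value (one-sided, H₁ less) = 1.00000
At α=0.05: p ≥ α → fail to reject H₀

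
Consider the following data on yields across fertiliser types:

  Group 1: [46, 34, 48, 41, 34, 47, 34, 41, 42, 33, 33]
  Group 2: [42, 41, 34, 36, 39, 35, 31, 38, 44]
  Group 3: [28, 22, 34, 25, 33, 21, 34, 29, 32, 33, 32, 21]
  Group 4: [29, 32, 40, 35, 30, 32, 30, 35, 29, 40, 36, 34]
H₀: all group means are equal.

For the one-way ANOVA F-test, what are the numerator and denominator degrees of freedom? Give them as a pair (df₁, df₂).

k = 4 groups, N = 44 total
df = (k−1, N−k) = (4−1, 44−4) = (3, 40)

degrees of freedom = [3, 40]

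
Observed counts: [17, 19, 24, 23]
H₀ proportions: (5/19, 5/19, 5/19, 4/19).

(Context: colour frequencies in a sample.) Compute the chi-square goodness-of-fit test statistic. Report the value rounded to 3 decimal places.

test statistic = 3.404

n = 83; E_i = n·p_i = [21.84, 21.84, 21.84, 17.47]
χ² = (17−21.84)²/21.84 + (19−21.84)²/21.84 + (24−21.84)²/21.84 + (23−17.47)²/17.47 = 3.4042
df = 3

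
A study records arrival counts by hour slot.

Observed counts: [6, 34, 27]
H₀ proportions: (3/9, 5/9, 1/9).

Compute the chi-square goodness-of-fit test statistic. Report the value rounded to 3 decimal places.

n = 67; E_i = n·p_i = [22.33, 37.22, 7.44]
χ² = (6−22.33)²/22.33 + (34−37.22)²/37.22 + (27−7.44)²/7.44 = 63.5940
df = 2

test statistic = 63.594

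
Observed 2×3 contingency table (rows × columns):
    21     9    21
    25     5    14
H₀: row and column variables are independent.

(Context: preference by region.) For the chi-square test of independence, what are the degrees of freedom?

df = (r−1)(c−1) = (2−1)·(3−1) = 2

degrees of freedom = 2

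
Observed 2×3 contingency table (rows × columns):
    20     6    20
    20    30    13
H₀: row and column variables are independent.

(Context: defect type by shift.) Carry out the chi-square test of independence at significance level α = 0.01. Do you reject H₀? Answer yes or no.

reject H₀: yes

Row totals [46, 63], col totals [40, 36, 33], n=109
χ² = (20−16.88)²/16.88 + (6−15.19)²/15.19 + (20−13.93)²/13.93 + (20−23.12)²/23.12 + (30−20.81)²/20.81 + (13−19.07)²/19.07 = 15.2033
df = 2
p-value (upper-tail) = 0.00050
At α=0.01: p < α → reject H₀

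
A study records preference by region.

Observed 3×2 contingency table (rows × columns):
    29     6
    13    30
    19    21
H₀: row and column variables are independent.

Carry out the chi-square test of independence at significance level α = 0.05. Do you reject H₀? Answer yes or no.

Row totals [35, 43, 40], col totals [61, 57], n=118
χ² = (29−18.09)²/18.09 + (6−16.91)²/16.91 + (13−22.23)²/22.23 + (30−20.77)²/20.77 + (19−20.68)²/20.68 + (21−19.32)²/19.32 = 21.8247
df = 2
p-value (upper-tail) = 0.00002
At α=0.05: p < α → reject H₀

reject H₀: yes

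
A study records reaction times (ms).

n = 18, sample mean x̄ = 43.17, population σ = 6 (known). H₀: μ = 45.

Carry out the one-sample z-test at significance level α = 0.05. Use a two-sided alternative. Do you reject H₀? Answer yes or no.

SE = σ/√n = 6/√18 = 1.4142
z = (x̄−μ₀)/SE = (43.17−45)/1.4142 = -1.2940
p-value (two-sided) = 0.19566
At α=0.05: p ≥ α → fail to reject H₀

reject H₀: no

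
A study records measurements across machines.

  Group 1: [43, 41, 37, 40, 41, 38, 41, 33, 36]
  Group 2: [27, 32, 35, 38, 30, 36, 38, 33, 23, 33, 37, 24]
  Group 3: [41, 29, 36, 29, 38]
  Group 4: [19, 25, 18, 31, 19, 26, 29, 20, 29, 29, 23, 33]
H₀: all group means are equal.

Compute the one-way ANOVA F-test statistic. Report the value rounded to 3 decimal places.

Group means [38.89, 32.17, 34.60, 25.08], grand mean 31.842
SSB = Σnᵢ(x̄ᵢ−x̄)² = 1034.380; SSW = ΣΣ(x−x̄ᵢ)² = 792.672
MSB = 1034.380/3 = 344.7935; MSW = 792.672/34 = 23.3139
F = MSB/MSW = 14.7892
df = (3, 34)

test statistic = 14.789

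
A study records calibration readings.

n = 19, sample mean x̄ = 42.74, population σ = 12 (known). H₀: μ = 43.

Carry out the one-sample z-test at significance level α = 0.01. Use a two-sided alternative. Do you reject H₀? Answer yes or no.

reject H₀: no

SE = σ/√n = 12/√19 = 2.7530
z = (x̄−μ₀)/SE = (42.74−43)/2.7530 = -0.0944
p-value (two-sided) = 0.92476
At α=0.01: p ≥ α → fail to reject H₀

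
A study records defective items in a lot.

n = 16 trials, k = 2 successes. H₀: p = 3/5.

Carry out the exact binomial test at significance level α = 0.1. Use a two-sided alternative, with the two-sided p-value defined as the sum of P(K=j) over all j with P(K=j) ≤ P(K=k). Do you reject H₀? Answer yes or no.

reject H₀: yes

Exact binomial: n=16, k=2, p₀=3/5=0.6000
P(X=j) = C(n,j)·p₀^j·(1−p₀)^(n−j); p = Σ P(X=j) over j with P(X=j) ≤ P(X=2)
p-value (two-sided) = 0.00013
At α=0.1: p < α → reject H₀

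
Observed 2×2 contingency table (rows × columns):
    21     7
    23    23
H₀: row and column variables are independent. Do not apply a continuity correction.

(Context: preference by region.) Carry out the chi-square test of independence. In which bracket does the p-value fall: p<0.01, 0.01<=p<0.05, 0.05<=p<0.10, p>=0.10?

Row totals [28, 46], col totals [44, 30], n=74
χ² = (21−16.65)²/16.65 + (7−11.35)²/11.35 + (23−27.35)²/27.35 + (23−18.65)²/18.65 = 4.5129
df = 1
p-value (upper-tail) = 0.03364
→ bracket: 0.01<=p<0.05

p-value bracket: 0.01<=p<0.05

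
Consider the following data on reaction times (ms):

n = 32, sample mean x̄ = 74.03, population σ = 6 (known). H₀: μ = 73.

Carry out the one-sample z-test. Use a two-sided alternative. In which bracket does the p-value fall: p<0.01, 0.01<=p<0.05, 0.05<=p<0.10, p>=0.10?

p-value bracket: p>=0.10

SE = σ/√n = 6/√32 = 1.0607
z = (x̄−μ₀)/SE = (74.03−73)/1.0607 = 0.9711
p-value (two-sided) = 0.33150
→ bracket: p>=0.10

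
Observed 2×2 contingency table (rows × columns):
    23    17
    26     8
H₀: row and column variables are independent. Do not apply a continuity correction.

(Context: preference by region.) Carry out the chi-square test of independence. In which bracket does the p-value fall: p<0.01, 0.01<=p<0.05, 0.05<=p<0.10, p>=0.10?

Row totals [40, 34], col totals [49, 25], n=74
χ² = (23−26.49)²/26.49 + (17−13.51)²/13.51 + (26−22.51)²/22.51 + (8−11.49)²/11.49 = 2.9566
df = 1
p-value (upper-tail) = 0.08553
→ bracket: 0.05<=p<0.10

p-value bracket: 0.05<=p<0.10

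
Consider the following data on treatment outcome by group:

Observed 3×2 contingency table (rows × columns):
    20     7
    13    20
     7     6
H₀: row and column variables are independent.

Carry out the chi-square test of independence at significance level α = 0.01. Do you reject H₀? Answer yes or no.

Row totals [27, 33, 13], col totals [40, 33], n=73
χ² = (20−14.79)²/14.79 + (7−12.21)²/12.21 + (13−18.08)²/18.08 + (20−14.92)²/14.92 + (7−7.12)²/7.12 + (6−5.88)²/5.88 = 7.2162
df = 2
p-value (upper-tail) = 0.02710
At α=0.01: p ≥ α → fail to reject H₀

reject H₀: no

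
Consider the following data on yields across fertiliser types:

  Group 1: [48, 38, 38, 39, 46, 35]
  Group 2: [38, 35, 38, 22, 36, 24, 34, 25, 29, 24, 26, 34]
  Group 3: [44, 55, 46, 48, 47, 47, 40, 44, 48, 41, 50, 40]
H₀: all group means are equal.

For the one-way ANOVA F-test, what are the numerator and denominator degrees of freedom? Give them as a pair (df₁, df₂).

k = 3 groups, N = 30 total
df = (k−1, N−k) = (3−1, 30−3) = (2, 27)

degrees of freedom = [2, 27]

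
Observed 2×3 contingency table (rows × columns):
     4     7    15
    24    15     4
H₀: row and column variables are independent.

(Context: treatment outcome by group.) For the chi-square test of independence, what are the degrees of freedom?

df = (r−1)(c−1) = (2−1)·(3−1) = 2

degrees of freedom = 2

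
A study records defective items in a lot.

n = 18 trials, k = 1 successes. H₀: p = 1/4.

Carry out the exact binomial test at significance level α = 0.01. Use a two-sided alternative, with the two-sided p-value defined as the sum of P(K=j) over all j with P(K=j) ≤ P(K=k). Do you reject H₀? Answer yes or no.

reject H₀: no

Exact binomial: n=18, k=1, p₀=1/4=0.2500
P(X=j) = C(n,j)·p₀^j·(1−p₀)^(n−j); p = Σ P(X=j) over j with P(X=j) ≤ P(X=1)
p-value (two-sided) = 0.05881
At α=0.01: p ≥ α → fail to reject H₀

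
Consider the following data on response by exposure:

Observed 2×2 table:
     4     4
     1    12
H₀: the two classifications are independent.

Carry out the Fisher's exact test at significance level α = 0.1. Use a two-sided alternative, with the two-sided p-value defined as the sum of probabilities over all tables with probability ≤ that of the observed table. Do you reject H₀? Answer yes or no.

reject H₀: yes

Margins: r₁=8, r₂=13, c₁=5, c₂=16, n=21
p_obs = C(8,4)·C(13,1)/C(21,5); sum pmf over tables with pmf ≤ p_obs
p-value (two-sided) = 0.04747
At α=0.1: p < α → reject H₀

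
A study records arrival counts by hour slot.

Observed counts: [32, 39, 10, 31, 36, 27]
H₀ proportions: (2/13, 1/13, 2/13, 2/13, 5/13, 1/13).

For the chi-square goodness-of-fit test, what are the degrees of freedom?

degrees of freedom = 5

df = k − 1 = 6 − 1 = 5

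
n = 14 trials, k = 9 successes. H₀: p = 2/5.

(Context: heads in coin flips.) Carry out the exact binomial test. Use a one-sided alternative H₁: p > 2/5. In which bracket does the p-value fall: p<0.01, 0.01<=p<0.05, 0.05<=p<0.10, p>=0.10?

Exact binomial: n=14, k=9, p₀=2/5=0.4000
P(X≥9) from Σ C(n,i)·p₀^i·(1−p₀)^(n−i)
p-value (one-sided, H₁ greater) = 0.05832
→ bracket: 0.05<=p<0.10

p-value bracket: 0.05<=p<0.10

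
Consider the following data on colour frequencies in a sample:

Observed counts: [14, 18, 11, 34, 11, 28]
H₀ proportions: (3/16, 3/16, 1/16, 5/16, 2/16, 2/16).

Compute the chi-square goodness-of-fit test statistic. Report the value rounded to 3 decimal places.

n = 116; E_i = n·p_i = [21.75, 21.75, 7.25, 36.25, 14.50, 14.50]
χ² = (14−21.75)²/21.75 + (18−21.75)²/21.75 + (11−7.25)²/7.25 + (34−36.25)²/36.25 + (11−14.50)²/14.50 + (28−14.50)²/14.50 = 18.9011
df = 5

test statistic = 18.901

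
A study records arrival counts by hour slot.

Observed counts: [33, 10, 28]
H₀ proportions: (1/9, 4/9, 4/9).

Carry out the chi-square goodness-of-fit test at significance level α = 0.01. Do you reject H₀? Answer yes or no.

reject H₀: yes

n = 71; E_i = n·p_i = [7.89, 31.56, 31.56]
χ² = (33−7.89)²/7.89 + (10−31.56)²/31.56 + (28−31.56)²/31.56 = 95.0563
df = 2
p-value (upper-tail) = 0.00000
At α=0.01: p < α → reject H₀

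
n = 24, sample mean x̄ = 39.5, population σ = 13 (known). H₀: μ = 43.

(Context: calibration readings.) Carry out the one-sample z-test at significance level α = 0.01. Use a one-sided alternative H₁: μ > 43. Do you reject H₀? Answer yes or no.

SE = σ/√n = 13/√24 = 2.6536
z = (x̄−μ₀)/SE = (39.5−43)/2.6536 = -1.3190
p-value (one-sided, H₁ greater) = 0.90641
At α=0.01: p ≥ α → fail to reject H₀

reject H₀: no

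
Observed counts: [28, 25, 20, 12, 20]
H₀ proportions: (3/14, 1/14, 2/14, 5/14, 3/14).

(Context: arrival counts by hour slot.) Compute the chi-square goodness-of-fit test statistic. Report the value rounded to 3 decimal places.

test statistic = 61.462

n = 105; E_i = n·p_i = [22.50, 7.50, 15.00, 37.50, 22.50]
χ² = (28−22.50)²/22.50 + (25−7.50)²/7.50 + (20−15.00)²/15.00 + (12−37.50)²/37.50 + (20−22.50)²/22.50 = 61.4622
df = 4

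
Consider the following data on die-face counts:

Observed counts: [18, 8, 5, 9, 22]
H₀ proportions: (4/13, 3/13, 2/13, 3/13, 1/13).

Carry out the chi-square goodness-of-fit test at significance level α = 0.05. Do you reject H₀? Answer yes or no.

reject H₀: yes

n = 62; E_i = n·p_i = [19.08, 14.31, 9.54, 14.31, 4.77]
χ² = (18−19.08)²/19.08 + (8−14.31)²/14.31 + (5−9.54)²/9.54 + (9−14.31)²/14.31 + (22−4.77)²/4.77 = 69.2231
df = 4
p-value (upper-tail) = 0.00000
At α=0.05: p < α → reject H₀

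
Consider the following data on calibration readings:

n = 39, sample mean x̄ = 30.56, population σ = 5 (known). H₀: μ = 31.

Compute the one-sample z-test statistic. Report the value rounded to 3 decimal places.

SE = σ/√n = 5/√39 = 0.8006
z = (x̄−μ₀)/SE = (30.56−31)/0.8006 = -0.5496

test statistic = -0.550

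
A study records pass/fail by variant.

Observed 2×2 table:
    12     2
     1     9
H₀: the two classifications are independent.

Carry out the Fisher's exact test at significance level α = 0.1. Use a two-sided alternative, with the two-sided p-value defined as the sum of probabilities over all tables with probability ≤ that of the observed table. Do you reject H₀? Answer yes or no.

Margins: r₁=14, r₂=10, c₁=13, c₂=11, n=24
p_obs = C(14,12)·C(10,1)/C(24,13); sum pmf over tables with pmf ≤ p_obs
p-value (two-sided) = 0.00052
At α=0.1: p < α → reject H₀

reject H₀: yes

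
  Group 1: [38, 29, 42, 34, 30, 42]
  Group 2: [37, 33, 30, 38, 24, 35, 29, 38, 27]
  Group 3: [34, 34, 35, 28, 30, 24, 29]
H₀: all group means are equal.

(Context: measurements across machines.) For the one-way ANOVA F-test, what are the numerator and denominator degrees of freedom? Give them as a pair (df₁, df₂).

k = 3 groups, N = 22 total
df = (k−1, N−k) = (3−1, 22−3) = (2, 19)

degrees of freedom = [2, 19]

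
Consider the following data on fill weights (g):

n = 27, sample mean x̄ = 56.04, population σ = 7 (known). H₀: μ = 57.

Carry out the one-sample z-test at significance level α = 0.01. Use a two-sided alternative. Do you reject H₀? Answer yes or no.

SE = σ/√n = 7/√27 = 1.3472
z = (x̄−μ₀)/SE = (56.04−57)/1.3472 = -0.7126
p-value (two-sided) = 0.47608
At α=0.01: p ≥ α → fail to reject H₀

reject H₀: no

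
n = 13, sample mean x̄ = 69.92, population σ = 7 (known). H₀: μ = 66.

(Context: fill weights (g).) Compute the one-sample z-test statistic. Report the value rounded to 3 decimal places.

SE = σ/√n = 7/√13 = 1.9415
z = (x̄−μ₀)/SE = (69.92−66)/1.9415 = 2.0191

test statistic = 2.019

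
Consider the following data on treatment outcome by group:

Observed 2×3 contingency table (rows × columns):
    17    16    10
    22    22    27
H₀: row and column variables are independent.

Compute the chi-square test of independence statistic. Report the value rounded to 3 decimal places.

test statistic = 2.684

Row totals [43, 71], col totals [39, 38, 37], n=114
χ² = (17−14.71)²/14.71 + (16−14.33)²/14.33 + (10−13.96)²/13.96 + (22−24.29)²/24.29 + (22−23.67)²/23.67 + (27−23.04)²/23.04 = 2.6839
df = 2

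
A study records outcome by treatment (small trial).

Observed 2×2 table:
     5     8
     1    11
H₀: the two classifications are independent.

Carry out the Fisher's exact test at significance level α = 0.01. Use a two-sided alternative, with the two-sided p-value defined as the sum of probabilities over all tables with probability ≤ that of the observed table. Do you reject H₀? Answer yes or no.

reject H₀: no

Margins: r₁=13, r₂=12, c₁=6, c₂=19, n=25
p_obs = C(13,5)·C(12,1)/C(25,6); sum pmf over tables with pmf ≤ p_obs
p-value (two-sided) = 0.16025
At α=0.01: p ≥ α → fail to reject H₀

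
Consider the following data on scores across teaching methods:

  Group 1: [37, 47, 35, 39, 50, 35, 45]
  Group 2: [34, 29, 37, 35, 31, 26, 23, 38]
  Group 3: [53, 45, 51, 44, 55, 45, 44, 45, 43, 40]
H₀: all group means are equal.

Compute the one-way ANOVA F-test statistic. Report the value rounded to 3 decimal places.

test statistic = 17.221

Group means [41.14, 31.62, 46.50], grand mean 40.240
SSB = Σnᵢ(x̄ᵢ−x̄)² = 991.328; SSW = ΣΣ(x−x̄ᵢ)² = 633.232
MSB = 991.328/2 = 495.6639; MSW = 633.232/22 = 28.7833
F = MSB/MSW = 17.2206
df = (2, 22)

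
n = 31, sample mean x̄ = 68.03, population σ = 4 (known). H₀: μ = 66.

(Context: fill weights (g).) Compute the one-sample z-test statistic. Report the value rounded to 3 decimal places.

test statistic = 2.826

SE = σ/√n = 4/√31 = 0.7184
z = (x̄−μ₀)/SE = (68.03−66)/0.7184 = 2.8256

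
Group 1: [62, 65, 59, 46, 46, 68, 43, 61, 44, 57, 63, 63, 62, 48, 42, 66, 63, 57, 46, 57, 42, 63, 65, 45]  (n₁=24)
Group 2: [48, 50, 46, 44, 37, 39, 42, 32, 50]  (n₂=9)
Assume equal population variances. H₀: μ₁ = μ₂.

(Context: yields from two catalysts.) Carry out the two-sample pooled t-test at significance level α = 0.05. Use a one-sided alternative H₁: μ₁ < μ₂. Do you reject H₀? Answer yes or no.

reject H₀: no

x̄₁=55.542, s₁=9.079, n₁=24
x̄₂=43.111, s₂=6.194, n₂=9
s_p² = [23·9.079² + 8·6.194²]/31 = 71.0596
SE = √(s_p²·(1/24+1/9)) = 3.2949
t = (55.542−43.111)/3.2949 = 3.7727
df = 31
p-value (one-sided, H₁ less) = 0.99966
At α=0.05: p ≥ α → fail to reject H₀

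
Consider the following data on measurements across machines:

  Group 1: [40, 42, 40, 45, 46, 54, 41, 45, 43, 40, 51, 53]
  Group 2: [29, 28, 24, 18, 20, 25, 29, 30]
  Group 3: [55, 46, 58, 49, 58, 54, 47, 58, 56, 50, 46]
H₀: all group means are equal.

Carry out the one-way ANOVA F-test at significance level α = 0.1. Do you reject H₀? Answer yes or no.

reject H₀: yes

Group means [45.00, 25.38, 52.45], grand mean 42.581
SSB = Σnᵢ(x̄ᵢ−x̄)² = 3510.946; SSW = ΣΣ(x−x̄ᵢ)² = 670.602
MSB = 3510.946/2 = 1755.4731; MSW = 670.602/28 = 23.9501
F = MSB/MSW = 73.2972
df = (2, 28)
p-value (upper-tail) = 0.00000
At α=0.1: p < α → reject H₀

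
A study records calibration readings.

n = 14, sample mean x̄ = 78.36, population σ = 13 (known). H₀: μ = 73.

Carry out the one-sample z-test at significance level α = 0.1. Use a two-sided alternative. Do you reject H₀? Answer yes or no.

reject H₀: no

SE = σ/√n = 13/√14 = 3.4744
z = (x̄−μ₀)/SE = (78.36−73)/3.4744 = 1.5427
p-value (two-sided) = 0.12290
At α=0.1: p ≥ α → fail to reject H₀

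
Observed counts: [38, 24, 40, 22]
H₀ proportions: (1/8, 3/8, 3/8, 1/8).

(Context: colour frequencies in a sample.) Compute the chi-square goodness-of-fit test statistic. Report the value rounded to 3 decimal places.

test statistic = 47.183

n = 124; E_i = n·p_i = [15.50, 46.50, 46.50, 15.50]
χ² = (38−15.50)²/15.50 + (24−46.50)²/46.50 + (40−46.50)²/46.50 + (22−15.50)²/15.50 = 47.1828
df = 3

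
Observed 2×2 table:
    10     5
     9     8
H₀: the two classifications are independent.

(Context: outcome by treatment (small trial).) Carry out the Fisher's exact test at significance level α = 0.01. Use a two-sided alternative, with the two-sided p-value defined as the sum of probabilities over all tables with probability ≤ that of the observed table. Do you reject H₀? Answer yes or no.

reject H₀: no

Margins: r₁=15, r₂=17, c₁=19, c₂=13, n=32
p_obs = C(15,10)·C(17,9)/C(32,19); sum pmf over tables with pmf ≤ p_obs
p-value (two-sided) = 0.49053
At α=0.01: p ≥ α → fail to reject H₀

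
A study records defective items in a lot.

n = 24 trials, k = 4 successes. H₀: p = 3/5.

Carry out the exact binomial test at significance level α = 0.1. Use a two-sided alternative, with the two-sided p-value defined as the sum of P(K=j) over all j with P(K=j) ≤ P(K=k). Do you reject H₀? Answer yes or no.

Exact binomial: n=24, k=4, p₀=3/5=0.6000
P(X=j) = C(n,j)·p₀^j·(1−p₀)^(n−j); p = Σ P(X=j) over j with P(X=j) ≤ P(X=4)
p-value (two-sided) = 0.00002
At α=0.1: p < α → reject H₀

reject H₀: yes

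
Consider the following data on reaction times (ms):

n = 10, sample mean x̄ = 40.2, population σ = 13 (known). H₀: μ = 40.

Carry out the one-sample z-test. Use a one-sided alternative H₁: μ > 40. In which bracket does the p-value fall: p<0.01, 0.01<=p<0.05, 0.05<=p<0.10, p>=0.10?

SE = σ/√n = 13/√10 = 4.1110
z = (x̄−μ₀)/SE = (40.2−40)/4.1110 = 0.0487
p-value (one-sided, H₁ greater) = 0.48060
→ bracket: p>=0.10

p-value bracket: p>=0.10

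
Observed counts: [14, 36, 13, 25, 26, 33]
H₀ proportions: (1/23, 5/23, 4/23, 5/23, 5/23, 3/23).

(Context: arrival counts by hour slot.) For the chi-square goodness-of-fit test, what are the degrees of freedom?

df = k − 1 = 6 − 1 = 5

degrees of freedom = 5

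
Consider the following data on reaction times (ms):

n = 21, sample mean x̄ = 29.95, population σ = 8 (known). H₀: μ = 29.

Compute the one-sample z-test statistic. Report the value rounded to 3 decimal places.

test statistic = 0.544

SE = σ/√n = 8/√21 = 1.7457
z = (x̄−μ₀)/SE = (29.95−29)/1.7457 = 0.5442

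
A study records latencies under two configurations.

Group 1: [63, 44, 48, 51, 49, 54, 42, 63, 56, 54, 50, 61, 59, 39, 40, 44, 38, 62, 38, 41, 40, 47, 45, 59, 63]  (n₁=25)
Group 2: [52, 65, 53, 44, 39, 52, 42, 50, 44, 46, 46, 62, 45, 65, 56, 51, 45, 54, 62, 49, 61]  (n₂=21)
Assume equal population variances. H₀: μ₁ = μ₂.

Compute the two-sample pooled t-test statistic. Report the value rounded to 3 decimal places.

test statistic = -0.634

x̄₁=50.000, s₁=8.822, n₁=25
x̄₂=51.571, s₂=7.801, n₂=21
s_p² = [24·8.822² + 20·7.801²]/44 = 70.1169
SE = √(s_p²·(1/25+1/21)) = 2.4786
t = (50.000−51.571)/2.4786 = -0.6340
df = 44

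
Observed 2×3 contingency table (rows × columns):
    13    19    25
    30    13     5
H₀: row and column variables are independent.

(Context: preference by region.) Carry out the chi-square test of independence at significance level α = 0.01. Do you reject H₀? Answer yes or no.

reject H₀: yes

Row totals [57, 48], col totals [43, 32, 30], n=105
χ² = (13−23.34)²/23.34 + (19−17.37)²/17.37 + (25−16.29)²/16.29 + (30−19.66)²/19.66 + (13−14.63)²/14.63 + (5−13.71)²/13.71 = 20.5589
df = 2
p-value (upper-tail) = 0.00003
At α=0.01: p < α → reject H₀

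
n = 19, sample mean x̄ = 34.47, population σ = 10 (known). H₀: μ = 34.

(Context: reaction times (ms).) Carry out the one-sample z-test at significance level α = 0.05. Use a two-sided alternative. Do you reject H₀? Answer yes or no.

reject H₀: no

SE = σ/√n = 10/√19 = 2.2942
z = (x̄−μ₀)/SE = (34.47−34)/2.2942 = 0.2049
p-value (two-sided) = 0.83768
At α=0.05: p ≥ α → fail to reject H₀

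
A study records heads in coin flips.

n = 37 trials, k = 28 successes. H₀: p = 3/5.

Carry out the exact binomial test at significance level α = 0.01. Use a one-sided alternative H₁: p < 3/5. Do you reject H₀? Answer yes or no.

Exact binomial: n=37, k=28, p₀=3/5=0.6000
P(X≤28) from Σ C(n,i)·p₀^i·(1−p₀)^(n−i)
p-value (one-sided, H₁ less) = 0.98523
At α=0.01: p ≥ α → fail to reject H₀

reject H₀: no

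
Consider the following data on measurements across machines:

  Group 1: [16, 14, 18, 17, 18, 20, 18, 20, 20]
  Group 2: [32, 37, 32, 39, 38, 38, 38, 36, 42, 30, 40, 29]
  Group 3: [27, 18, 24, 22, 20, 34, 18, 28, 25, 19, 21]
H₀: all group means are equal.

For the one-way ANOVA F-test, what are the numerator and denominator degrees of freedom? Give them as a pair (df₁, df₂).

k = 3 groups, N = 32 total
df = (k−1, N−k) = (3−1, 32−3) = (2, 29)

degrees of freedom = [2, 29]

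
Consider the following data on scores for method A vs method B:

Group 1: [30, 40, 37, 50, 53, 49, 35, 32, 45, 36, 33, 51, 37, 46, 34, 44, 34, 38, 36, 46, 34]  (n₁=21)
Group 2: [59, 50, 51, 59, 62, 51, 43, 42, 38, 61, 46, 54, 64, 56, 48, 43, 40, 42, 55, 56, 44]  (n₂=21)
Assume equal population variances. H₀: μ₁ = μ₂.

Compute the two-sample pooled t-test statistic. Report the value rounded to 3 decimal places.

x̄₁=40.000, s₁=7.014, n₁=21
x̄₂=50.667, s₂=7.920, n₂=21
s_p² = [20·7.014² + 20·7.920²]/40 = 55.9667
SE = √(s_p²·(1/21+1/21)) = 2.3087
t = (40.000−50.667)/2.3087 = -4.6202
df = 40

test statistic = -4.620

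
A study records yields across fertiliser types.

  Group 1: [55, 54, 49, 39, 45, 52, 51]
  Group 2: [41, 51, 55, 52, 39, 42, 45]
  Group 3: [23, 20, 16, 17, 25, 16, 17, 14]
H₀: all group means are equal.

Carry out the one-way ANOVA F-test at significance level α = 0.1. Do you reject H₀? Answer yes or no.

Group means [49.29, 46.43, 18.50], grand mean 37.182
SSB = Σnᵢ(x̄ᵢ−x̄)² = 4416.130; SSW = ΣΣ(x−x̄ᵢ)² = 523.143
MSB = 4416.130/2 = 2208.0649; MSW = 523.143/19 = 27.5338
F = MSB/MSW = 80.1946
df = (2, 19)
p-value (upper-tail) = 0.00000
At α=0.1: p < α → reject H₀

reject H₀: yes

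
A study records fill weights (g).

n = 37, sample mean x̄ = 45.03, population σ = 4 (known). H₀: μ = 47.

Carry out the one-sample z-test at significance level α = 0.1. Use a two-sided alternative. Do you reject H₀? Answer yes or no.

SE = σ/√n = 4/√37 = 0.6576
z = (x̄−μ₀)/SE = (45.03−47)/0.6576 = -2.9958
p-value (two-sided) = 0.00274
At α=0.1: p < α → reject H₀

reject H₀: yes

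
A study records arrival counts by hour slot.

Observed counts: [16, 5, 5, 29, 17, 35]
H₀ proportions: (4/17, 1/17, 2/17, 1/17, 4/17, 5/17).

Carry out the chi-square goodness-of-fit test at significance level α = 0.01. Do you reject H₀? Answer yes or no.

reject H₀: yes

n = 107; E_i = n·p_i = [25.18, 6.29, 12.59, 6.29, 25.18, 31.47]
χ² = (16−25.18)²/25.18 + (5−6.29)²/6.29 + (5−12.59)²/12.59 + (29−6.29)²/6.29 + (17−25.18)²/25.18 + (35−31.47)²/31.47 = 93.1472
df = 5
p-value (upper-tail) = 0.00000
At α=0.01: p < α → reject H₀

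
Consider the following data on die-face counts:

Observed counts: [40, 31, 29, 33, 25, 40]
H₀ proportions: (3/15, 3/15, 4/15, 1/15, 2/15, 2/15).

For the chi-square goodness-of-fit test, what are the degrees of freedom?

degrees of freedom = 5

df = k − 1 = 6 − 1 = 5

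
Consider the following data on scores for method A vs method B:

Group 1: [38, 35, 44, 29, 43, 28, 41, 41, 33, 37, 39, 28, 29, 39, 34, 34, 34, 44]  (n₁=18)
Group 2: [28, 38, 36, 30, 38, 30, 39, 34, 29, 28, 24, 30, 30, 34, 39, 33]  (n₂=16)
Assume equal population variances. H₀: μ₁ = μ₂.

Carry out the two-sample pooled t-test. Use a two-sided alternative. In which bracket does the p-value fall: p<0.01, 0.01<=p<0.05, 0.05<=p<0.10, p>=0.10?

x̄₁=36.111, s₁=5.411, n₁=18
x̄₂=32.500, s₂=4.561, n₂=16
s_p² = [17·5.411² + 15·4.561²]/32 = 25.3056
SE = √(s_p²·(1/18+1/16)) = 1.7284
t = (36.111−32.500)/1.7284 = 2.0892
df = 32
p-value (two-sided) = 0.04472
→ bracket: 0.01<=p<0.05

p-value bracket: 0.01<=p<0.05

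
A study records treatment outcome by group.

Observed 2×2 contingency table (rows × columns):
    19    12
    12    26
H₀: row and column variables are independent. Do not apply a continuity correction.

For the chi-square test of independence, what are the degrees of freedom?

df = (r−1)(c−1) = (2−1)·(2−1) = 1

degrees of freedom = 1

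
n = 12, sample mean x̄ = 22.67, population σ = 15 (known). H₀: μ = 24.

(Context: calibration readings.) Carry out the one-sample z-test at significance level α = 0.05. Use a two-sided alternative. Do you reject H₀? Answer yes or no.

SE = σ/√n = 15/√12 = 4.3301
z = (x̄−μ₀)/SE = (22.67−24)/4.3301 = -0.3072
p-value (two-sided) = 0.75873
At α=0.05: p ≥ α → fail to reject H₀

reject H₀: no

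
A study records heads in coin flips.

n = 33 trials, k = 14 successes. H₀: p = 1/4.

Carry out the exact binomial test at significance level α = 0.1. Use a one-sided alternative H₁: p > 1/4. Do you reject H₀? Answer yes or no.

reject H₀: yes

Exact binomial: n=33, k=14, p₀=1/4=0.2500
P(X≥14) from Σ C(n,i)·p₀^i·(1−p₀)^(n−i)
p-value (one-sided, H₁ greater) = 0.02134
At α=0.1: p < α → reject H₀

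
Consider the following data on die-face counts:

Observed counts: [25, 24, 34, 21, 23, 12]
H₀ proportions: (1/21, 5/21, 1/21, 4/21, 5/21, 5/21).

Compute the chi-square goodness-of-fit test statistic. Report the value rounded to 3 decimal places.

test statistic = 184.468

n = 139; E_i = n·p_i = [6.62, 33.10, 6.62, 26.48, 33.10, 33.10]
χ² = (25−6.62)²/6.62 + (24−33.10)²/33.10 + (34−6.62)²/6.62 + (21−26.48)²/26.48 + (23−33.10)²/33.10 + (12−33.10)²/33.10 = 184.4680
df = 5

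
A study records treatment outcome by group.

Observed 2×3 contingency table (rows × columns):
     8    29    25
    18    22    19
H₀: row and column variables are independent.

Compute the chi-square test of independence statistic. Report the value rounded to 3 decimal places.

Row totals [62, 59], col totals [26, 51, 44], n=121
χ² = (8−13.32)²/13.32 + (29−26.13)²/26.13 + (25−22.55)²/22.55 + (18−12.68)²/12.68 + (22−24.87)²/24.87 + (19−21.45)²/21.45 = 5.5542
df = 2

test statistic = 5.554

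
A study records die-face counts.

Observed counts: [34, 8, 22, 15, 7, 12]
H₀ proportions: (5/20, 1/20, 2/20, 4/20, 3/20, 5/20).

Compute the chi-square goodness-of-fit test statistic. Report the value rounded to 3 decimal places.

test statistic = 32.323

n = 98; E_i = n·p_i = [24.50, 4.90, 9.80, 19.60, 14.70, 24.50]
χ² = (34−24.50)²/24.50 + (8−4.90)²/4.90 + (22−9.80)²/9.80 + (15−19.60)²/19.60 + (7−14.70)²/14.70 + (12−24.50)²/24.50 = 32.3231
df = 5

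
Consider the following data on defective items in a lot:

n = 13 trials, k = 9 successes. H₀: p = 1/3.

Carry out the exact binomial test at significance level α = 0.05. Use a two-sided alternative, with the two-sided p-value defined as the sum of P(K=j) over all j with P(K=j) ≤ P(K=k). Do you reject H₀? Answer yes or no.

Exact binomial: n=13, k=9, p₀=1/3=0.3333
P(X=j) = C(n,j)·p₀^j·(1−p₀)^(n−j); p = Σ P(X=j) over j with P(X=j) ≤ P(X=9)
p-value (two-sided) = 0.01396
At α=0.05: p < α → reject H₀

reject H₀: yes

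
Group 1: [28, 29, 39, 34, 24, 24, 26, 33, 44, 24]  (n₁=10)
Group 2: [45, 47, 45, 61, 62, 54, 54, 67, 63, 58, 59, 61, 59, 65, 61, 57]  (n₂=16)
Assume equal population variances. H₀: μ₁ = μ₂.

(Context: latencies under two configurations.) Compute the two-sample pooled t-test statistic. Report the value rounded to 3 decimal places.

x̄₁=30.500, s₁=6.900, n₁=10
x̄₂=57.375, s₂=6.761, n₂=16
s_p² = [9·6.900² + 15·6.761²]/24 = 46.4271
SE = √(s_p²·(1/10+1/16)) = 2.7467
t = (30.500−57.375)/2.7467 = -9.7844
df = 24

test statistic = -9.784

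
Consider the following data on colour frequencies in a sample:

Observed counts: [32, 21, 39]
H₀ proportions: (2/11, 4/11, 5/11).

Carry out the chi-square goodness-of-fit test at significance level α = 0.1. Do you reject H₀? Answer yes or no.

n = 92; E_i = n·p_i = [16.73, 33.45, 41.82]
χ² = (32−16.73)²/16.73 + (21−33.45)²/33.45 + (39−41.82)²/41.82 = 18.7712
df = 2
p-value (upper-tail) = 0.00008
At α=0.1: p < α → reject H₀

reject H₀: yes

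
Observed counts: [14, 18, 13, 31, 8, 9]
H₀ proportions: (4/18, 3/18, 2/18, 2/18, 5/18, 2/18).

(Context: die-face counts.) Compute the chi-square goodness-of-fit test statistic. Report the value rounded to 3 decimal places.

test statistic = 57.058

n = 93; E_i = n·p_i = [20.67, 15.50, 10.33, 10.33, 25.83, 10.33]
χ² = (14−20.67)²/20.67 + (18−15.50)²/15.50 + (13−10.33)²/10.33 + (31−10.33)²/10.33 + (8−25.83)²/25.83 + (9−10.33)²/10.33 = 57.0581
df = 5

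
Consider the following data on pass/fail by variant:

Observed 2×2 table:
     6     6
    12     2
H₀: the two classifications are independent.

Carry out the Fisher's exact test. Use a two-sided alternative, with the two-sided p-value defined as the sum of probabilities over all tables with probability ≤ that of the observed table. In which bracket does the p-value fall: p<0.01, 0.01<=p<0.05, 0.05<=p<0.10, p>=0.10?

Margins: r₁=12, r₂=14, c₁=18, c₂=8, n=26
p_obs = C(12,6)·C(14,12)/C(26,18); sum pmf over tables with pmf ≤ p_obs
p-value (two-sided) = 0.08952
→ bracket: 0.05<=p<0.10

p-value bracket: 0.05<=p<0.10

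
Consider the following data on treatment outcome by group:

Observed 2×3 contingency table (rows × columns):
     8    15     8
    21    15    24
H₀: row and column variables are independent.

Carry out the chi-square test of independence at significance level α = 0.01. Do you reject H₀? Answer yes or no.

reject H₀: no

Row totals [31, 60], col totals [29, 30, 32], n=91
χ² = (8−9.88)²/9.88 + (15−10.22)²/10.22 + (8−10.90)²/10.90 + (21−19.12)²/19.12 + (15−19.78)²/19.78 + (24−21.10)²/21.10 = 5.1042
df = 2
p-value (upper-tail) = 0.07792
At α=0.01: p ≥ α → fail to reject H₀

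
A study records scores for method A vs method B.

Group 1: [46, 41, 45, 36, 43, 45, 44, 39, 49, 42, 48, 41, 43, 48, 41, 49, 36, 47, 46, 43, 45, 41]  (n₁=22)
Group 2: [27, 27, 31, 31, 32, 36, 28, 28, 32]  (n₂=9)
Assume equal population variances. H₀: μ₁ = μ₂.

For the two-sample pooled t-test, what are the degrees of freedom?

df = n₁ + n₂ − 2 = 22 + 9 − 2 = 29

degrees of freedom = 29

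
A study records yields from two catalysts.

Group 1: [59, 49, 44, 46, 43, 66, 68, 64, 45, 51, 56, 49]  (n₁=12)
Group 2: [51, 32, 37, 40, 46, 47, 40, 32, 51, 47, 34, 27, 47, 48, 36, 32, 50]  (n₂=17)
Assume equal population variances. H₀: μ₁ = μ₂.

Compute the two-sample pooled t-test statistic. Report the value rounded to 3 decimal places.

x̄₁=53.333, s₁=8.988, n₁=12
x̄₂=41.000, s₂=7.882, n₂=17
s_p² = [11·8.988² + 16·7.882²]/27 = 69.7284
SE = √(s_p²·(1/12+1/17)) = 3.1484
t = (53.333−41.000)/3.1484 = 3.9173
df = 27

test statistic = 3.917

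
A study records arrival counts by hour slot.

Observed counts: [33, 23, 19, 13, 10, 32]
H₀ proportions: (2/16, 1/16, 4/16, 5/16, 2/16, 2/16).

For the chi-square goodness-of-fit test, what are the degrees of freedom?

degrees of freedom = 5

df = k − 1 = 6 − 1 = 5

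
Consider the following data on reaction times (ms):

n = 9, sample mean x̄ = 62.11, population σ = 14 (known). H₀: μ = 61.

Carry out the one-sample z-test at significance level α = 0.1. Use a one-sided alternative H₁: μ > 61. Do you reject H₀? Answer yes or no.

reject H₀: no

SE = σ/√n = 14/√9 = 4.6667
z = (x̄−μ₀)/SE = (62.11−61)/4.6667 = 0.2379
p-value (one-sided, H₁ greater) = 0.40600
At α=0.1: p ≥ α → fail to reject H₀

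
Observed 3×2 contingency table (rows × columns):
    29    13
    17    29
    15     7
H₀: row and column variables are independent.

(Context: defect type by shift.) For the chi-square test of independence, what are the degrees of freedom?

degrees of freedom = 2

df = (r−1)(c−1) = (3−1)·(2−1) = 2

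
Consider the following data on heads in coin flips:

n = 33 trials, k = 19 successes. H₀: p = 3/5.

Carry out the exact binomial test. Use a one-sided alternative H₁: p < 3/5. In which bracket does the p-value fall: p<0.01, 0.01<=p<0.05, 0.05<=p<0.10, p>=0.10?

Exact binomial: n=33, k=19, p₀=3/5=0.6000
P(X≤19) from Σ C(n,i)·p₀^i·(1−p₀)^(n−i)
p-value (one-sided, H₁ less) = 0.45296
→ bracket: p>=0.10

p-value bracket: p>=0.10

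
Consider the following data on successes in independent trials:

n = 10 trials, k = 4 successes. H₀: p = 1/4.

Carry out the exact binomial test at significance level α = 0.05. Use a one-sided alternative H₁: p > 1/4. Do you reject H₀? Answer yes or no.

reject H₀: no

Exact binomial: n=10, k=4, p₀=1/4=0.2500
P(X≥4) from Σ C(n,i)·p₀^i·(1−p₀)^(n−i)
p-value (one-sided, H₁ greater) = 0.22412
At α=0.05: p ≥ α → fail to reject H₀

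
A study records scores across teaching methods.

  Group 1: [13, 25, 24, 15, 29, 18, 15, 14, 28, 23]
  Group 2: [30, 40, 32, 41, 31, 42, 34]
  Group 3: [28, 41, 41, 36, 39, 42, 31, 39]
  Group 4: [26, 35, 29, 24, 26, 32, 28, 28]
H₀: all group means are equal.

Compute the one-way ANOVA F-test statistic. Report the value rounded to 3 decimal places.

test statistic = 19.959

Group means [20.40, 35.71, 37.12, 28.50], grand mean 29.667
SSB = Σnᵢ(x̄ᵢ−x̄)² = 1570.630; SSW = ΣΣ(x−x̄ᵢ)² = 760.704
MSB = 1570.630/3 = 523.5433; MSW = 760.704/29 = 26.2312
F = MSB/MSW = 19.9588
df = (3, 29)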